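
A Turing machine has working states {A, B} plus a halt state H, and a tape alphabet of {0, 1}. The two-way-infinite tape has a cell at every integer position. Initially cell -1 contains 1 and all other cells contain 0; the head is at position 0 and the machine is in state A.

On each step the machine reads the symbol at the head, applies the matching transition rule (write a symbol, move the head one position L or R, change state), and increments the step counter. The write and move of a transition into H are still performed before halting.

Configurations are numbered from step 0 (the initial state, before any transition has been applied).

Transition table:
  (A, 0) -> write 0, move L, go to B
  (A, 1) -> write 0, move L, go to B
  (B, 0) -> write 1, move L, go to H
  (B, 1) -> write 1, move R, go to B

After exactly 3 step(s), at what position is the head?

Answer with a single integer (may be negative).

Step 1: in state A at pos 0, read 0 -> (A,0)->write 0,move L,goto B. Now: state=B, head=-1, tape[-2..1]=0100 (head:  ^)
Step 2: in state B at pos -1, read 1 -> (B,1)->write 1,move R,goto B. Now: state=B, head=0, tape[-2..1]=0100 (head:   ^)
Step 3: in state B at pos 0, read 0 -> (B,0)->write 1,move L,goto H. Now: state=H, head=-1, tape[-2..1]=0110 (head:  ^)

Answer: -1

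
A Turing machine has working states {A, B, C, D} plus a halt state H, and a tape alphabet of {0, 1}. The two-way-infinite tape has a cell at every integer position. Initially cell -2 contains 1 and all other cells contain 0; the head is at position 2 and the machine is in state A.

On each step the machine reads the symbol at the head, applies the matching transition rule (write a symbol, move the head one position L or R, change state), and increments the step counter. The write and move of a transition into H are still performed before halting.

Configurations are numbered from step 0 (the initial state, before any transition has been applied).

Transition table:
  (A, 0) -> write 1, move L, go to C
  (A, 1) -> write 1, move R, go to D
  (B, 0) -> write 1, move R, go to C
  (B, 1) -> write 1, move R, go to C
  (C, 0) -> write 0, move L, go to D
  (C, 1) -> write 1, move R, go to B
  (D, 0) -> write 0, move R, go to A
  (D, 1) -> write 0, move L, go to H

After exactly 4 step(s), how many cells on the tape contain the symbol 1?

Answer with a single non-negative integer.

Answer: 3

Derivation:
Step 1: in state A at pos 2, read 0 -> (A,0)->write 1,move L,goto C. Now: state=C, head=1, tape[-3..3]=0100010 (head:     ^)
Step 2: in state C at pos 1, read 0 -> (C,0)->write 0,move L,goto D. Now: state=D, head=0, tape[-3..3]=0100010 (head:    ^)
Step 3: in state D at pos 0, read 0 -> (D,0)->write 0,move R,goto A. Now: state=A, head=1, tape[-3..3]=0100010 (head:     ^)
Step 4: in state A at pos 1, read 0 -> (A,0)->write 1,move L,goto C. Now: state=C, head=0, tape[-3..3]=0100110 (head:    ^)
Cells containing 1 after step 4: {-2, 1, 2} -> 3 cell(s)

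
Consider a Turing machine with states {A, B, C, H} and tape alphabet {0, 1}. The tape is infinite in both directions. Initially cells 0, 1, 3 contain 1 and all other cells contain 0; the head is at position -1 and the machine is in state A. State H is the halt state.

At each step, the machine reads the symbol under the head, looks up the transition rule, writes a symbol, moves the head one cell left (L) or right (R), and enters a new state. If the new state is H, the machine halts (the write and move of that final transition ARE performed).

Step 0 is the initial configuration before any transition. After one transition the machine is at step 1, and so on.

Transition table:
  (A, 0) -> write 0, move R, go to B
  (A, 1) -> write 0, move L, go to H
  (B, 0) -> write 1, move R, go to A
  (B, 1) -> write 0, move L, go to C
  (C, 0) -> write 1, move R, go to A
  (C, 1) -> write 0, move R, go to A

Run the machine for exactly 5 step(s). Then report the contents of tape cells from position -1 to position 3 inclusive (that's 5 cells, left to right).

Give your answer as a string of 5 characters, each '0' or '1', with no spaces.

Answer: 10001

Derivation:
Step 1: in state A at pos -1, read 0 -> (A,0)->write 0,move R,goto B. Now: state=B, head=0, tape[-2..4]=0011010 (head:   ^)
Step 2: in state B at pos 0, read 1 -> (B,1)->write 0,move L,goto C. Now: state=C, head=-1, tape[-2..4]=0001010 (head:  ^)
Step 3: in state C at pos -1, read 0 -> (C,0)->write 1,move R,goto A. Now: state=A, head=0, tape[-2..4]=0101010 (head:   ^)
Step 4: in state A at pos 0, read 0 -> (A,0)->write 0,move R,goto B. Now: state=B, head=1, tape[-2..4]=0101010 (head:    ^)
Step 5: in state B at pos 1, read 1 -> (B,1)->write 0,move L,goto C. Now: state=C, head=0, tape[-2..4]=0100010 (head:   ^)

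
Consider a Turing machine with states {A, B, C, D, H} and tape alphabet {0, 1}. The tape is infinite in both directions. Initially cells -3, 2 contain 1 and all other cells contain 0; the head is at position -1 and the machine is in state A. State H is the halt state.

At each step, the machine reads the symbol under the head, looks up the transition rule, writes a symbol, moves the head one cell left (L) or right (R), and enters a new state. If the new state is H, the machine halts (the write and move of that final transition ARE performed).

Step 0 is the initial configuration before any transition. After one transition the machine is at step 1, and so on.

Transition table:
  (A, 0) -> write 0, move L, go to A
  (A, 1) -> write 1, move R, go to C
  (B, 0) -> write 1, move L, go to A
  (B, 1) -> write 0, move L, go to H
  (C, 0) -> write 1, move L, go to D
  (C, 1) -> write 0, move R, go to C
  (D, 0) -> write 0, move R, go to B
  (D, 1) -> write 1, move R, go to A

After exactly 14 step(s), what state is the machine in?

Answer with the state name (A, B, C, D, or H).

Answer: A

Derivation:
Step 1: in state A at pos -1, read 0 -> (A,0)->write 0,move L,goto A. Now: state=A, head=-2, tape[-4..3]=01000010 (head:   ^)
Step 2: in state A at pos -2, read 0 -> (A,0)->write 0,move L,goto A. Now: state=A, head=-3, tape[-4..3]=01000010 (head:  ^)
Step 3: in state A at pos -3, read 1 -> (A,1)->write 1,move R,goto C. Now: state=C, head=-2, tape[-4..3]=01000010 (head:   ^)
Step 4: in state C at pos -2, read 0 -> (C,0)->write 1,move L,goto D. Now: state=D, head=-3, tape[-4..3]=01100010 (head:  ^)
Step 5: in state D at pos -3, read 1 -> (D,1)->write 1,move R,goto A. Now: state=A, head=-2, tape[-4..3]=01100010 (head:   ^)
Step 6: in state A at pos -2, read 1 -> (A,1)->write 1,move R,goto C. Now: state=C, head=-1, tape[-4..3]=01100010 (head:    ^)
Step 7: in state C at pos -1, read 0 -> (C,0)->write 1,move L,goto D. Now: state=D, head=-2, tape[-4..3]=01110010 (head:   ^)
Step 8: in state D at pos -2, read 1 -> (D,1)->write 1,move R,goto A. Now: state=A, head=-1, tape[-4..3]=01110010 (head:    ^)
Step 9: in state A at pos -1, read 1 -> (A,1)->write 1,move R,goto C. Now: state=C, head=0, tape[-4..3]=01110010 (head:     ^)
Step 10: in state C at pos 0, read 0 -> (C,0)->write 1,move L,goto D. Now: state=D, head=-1, tape[-4..3]=01111010 (head:    ^)
Step 11: in state D at pos -1, read 1 -> (D,1)->write 1,move R,goto A. Now: state=A, head=0, tape[-4..3]=01111010 (head:     ^)
Step 12: in state A at pos 0, read 1 -> (A,1)->write 1,move R,goto C. Now: state=C, head=1, tape[-4..3]=01111010 (head:      ^)
Step 13: in state C at pos 1, read 0 -> (C,0)->write 1,move L,goto D. Now: state=D, head=0, tape[-4..3]=01111110 (head:     ^)
Step 14: in state D at pos 0, read 1 -> (D,1)->write 1,move R,goto A. Now: state=A, head=1, tape[-4..3]=01111110 (head:      ^)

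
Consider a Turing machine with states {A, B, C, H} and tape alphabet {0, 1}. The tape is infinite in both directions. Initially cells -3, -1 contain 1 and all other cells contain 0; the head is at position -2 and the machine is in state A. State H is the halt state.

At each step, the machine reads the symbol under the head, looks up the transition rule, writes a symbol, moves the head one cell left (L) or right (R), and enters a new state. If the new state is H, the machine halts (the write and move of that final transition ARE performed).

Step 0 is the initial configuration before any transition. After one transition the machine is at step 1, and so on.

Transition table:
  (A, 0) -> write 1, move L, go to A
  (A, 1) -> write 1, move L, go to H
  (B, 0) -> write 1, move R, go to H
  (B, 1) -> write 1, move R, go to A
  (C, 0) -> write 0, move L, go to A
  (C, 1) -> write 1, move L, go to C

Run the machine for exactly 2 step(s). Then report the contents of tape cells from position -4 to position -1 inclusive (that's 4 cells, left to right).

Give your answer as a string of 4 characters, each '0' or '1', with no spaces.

Answer: 0111

Derivation:
Step 1: in state A at pos -2, read 0 -> (A,0)->write 1,move L,goto A. Now: state=A, head=-3, tape[-4..0]=01110 (head:  ^)
Step 2: in state A at pos -3, read 1 -> (A,1)->write 1,move L,goto H. Now: state=H, head=-4, tape[-5..0]=001110 (head:  ^)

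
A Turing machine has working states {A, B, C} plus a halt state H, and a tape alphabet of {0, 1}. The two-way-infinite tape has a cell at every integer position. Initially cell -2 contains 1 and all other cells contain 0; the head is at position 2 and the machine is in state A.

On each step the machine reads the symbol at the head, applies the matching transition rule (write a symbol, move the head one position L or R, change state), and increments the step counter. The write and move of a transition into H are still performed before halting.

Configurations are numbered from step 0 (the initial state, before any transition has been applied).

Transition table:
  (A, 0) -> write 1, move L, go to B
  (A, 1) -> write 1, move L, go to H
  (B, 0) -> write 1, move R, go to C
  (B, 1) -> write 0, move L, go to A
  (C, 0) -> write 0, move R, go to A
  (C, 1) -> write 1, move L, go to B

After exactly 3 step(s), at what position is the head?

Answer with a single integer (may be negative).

Step 1: in state A at pos 2, read 0 -> (A,0)->write 1,move L,goto B. Now: state=B, head=1, tape[-3..3]=0100010 (head:     ^)
Step 2: in state B at pos 1, read 0 -> (B,0)->write 1,move R,goto C. Now: state=C, head=2, tape[-3..3]=0100110 (head:      ^)
Step 3: in state C at pos 2, read 1 -> (C,1)->write 1,move L,goto B. Now: state=B, head=1, tape[-3..3]=0100110 (head:     ^)

Answer: 1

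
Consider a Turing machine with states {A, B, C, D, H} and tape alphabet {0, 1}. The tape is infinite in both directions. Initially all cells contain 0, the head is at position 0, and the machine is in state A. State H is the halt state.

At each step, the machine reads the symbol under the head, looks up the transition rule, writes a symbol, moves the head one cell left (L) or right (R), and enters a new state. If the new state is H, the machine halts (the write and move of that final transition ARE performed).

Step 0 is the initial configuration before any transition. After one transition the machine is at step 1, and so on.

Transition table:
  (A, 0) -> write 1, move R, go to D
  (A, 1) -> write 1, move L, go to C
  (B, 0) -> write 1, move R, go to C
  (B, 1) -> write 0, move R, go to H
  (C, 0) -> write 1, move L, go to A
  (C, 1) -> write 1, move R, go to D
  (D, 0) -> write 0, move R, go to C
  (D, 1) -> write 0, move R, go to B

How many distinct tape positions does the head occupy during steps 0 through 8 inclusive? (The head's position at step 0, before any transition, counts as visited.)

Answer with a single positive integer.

Step 1: in state A at pos 0, read 0 -> (A,0)->write 1,move R,goto D. Now: state=D, head=1, tape[-1..2]=0100 (head:   ^)
Step 2: in state D at pos 1, read 0 -> (D,0)->write 0,move R,goto C. Now: state=C, head=2, tape[-1..3]=01000 (head:    ^)
Step 3: in state C at pos 2, read 0 -> (C,0)->write 1,move L,goto A. Now: state=A, head=1, tape[-1..3]=01010 (head:   ^)
Step 4: in state A at pos 1, read 0 -> (A,0)->write 1,move R,goto D. Now: state=D, head=2, tape[-1..3]=01110 (head:    ^)
Step 5: in state D at pos 2, read 1 -> (D,1)->write 0,move R,goto B. Now: state=B, head=3, tape[-1..4]=011000 (head:     ^)
Step 6: in state B at pos 3, read 0 -> (B,0)->write 1,move R,goto C. Now: state=C, head=4, tape[-1..5]=0110100 (head:      ^)
Step 7: in state C at pos 4, read 0 -> (C,0)->write 1,move L,goto A. Now: state=A, head=3, tape[-1..5]=0110110 (head:     ^)
Step 8: in state A at pos 3, read 1 -> (A,1)->write 1,move L,goto C. Now: state=C, head=2, tape[-1..5]=0110110 (head:    ^)
Head positions at steps 0..8: starting at 0, distinct positions visited = {0, 1, 2, 3, 4} -> 5 position(s)

Answer: 5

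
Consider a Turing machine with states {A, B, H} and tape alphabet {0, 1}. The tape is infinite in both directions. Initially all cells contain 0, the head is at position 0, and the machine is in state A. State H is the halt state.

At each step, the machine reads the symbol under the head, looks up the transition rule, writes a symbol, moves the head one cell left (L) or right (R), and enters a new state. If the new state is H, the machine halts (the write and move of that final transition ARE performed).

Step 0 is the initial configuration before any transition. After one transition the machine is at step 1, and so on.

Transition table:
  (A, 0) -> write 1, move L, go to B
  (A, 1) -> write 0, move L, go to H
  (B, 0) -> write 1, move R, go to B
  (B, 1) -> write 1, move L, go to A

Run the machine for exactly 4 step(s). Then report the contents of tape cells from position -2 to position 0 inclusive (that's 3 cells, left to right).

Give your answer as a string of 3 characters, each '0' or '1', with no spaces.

Step 1: in state A at pos 0, read 0 -> (A,0)->write 1,move L,goto B. Now: state=B, head=-1, tape[-2..1]=0010 (head:  ^)
Step 2: in state B at pos -1, read 0 -> (B,0)->write 1,move R,goto B. Now: state=B, head=0, tape[-2..1]=0110 (head:   ^)
Step 3: in state B at pos 0, read 1 -> (B,1)->write 1,move L,goto A. Now: state=A, head=-1, tape[-2..1]=0110 (head:  ^)
Step 4: in state A at pos -1, read 1 -> (A,1)->write 0,move L,goto H. Now: state=H, head=-2, tape[-3..1]=00010 (head:  ^)

Answer: 001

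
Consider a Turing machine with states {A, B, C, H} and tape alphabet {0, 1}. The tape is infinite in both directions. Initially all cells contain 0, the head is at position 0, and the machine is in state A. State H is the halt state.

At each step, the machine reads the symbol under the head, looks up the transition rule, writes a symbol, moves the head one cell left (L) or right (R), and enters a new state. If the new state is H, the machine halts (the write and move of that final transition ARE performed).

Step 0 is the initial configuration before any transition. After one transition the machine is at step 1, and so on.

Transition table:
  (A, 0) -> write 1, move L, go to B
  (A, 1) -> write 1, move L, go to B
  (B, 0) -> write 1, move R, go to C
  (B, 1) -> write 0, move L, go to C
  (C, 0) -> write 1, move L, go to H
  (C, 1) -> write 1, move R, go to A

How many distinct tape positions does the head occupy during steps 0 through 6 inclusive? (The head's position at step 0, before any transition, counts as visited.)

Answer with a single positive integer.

Step 1: in state A at pos 0, read 0 -> (A,0)->write 1,move L,goto B. Now: state=B, head=-1, tape[-2..1]=0010 (head:  ^)
Step 2: in state B at pos -1, read 0 -> (B,0)->write 1,move R,goto C. Now: state=C, head=0, tape[-2..1]=0110 (head:   ^)
Step 3: in state C at pos 0, read 1 -> (C,1)->write 1,move R,goto A. Now: state=A, head=1, tape[-2..2]=01100 (head:    ^)
Step 4: in state A at pos 1, read 0 -> (A,0)->write 1,move L,goto B. Now: state=B, head=0, tape[-2..2]=01110 (head:   ^)
Step 5: in state B at pos 0, read 1 -> (B,1)->write 0,move L,goto C. Now: state=C, head=-1, tape[-2..2]=01010 (head:  ^)
Step 6: in state C at pos -1, read 1 -> (C,1)->write 1,move R,goto A. Now: state=A, head=0, tape[-2..2]=01010 (head:   ^)
Head positions at steps 0..6: starting at 0, distinct positions visited = {-1, 0, 1} -> 3 position(s)

Answer: 3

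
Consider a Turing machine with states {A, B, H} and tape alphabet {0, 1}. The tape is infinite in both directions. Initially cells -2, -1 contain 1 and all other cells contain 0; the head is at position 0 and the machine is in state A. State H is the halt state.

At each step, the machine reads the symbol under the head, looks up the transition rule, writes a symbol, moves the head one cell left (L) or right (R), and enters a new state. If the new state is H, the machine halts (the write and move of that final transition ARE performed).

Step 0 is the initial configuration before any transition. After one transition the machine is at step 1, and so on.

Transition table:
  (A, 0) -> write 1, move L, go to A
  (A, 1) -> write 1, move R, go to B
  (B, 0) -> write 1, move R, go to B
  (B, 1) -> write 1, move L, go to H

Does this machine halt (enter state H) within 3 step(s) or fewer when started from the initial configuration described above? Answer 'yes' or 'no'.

Answer: yes

Derivation:
Step 1: in state A at pos 0, read 0 -> (A,0)->write 1,move L,goto A. Now: state=A, head=-1, tape[-3..1]=01110 (head:   ^)
Step 2: in state A at pos -1, read 1 -> (A,1)->write 1,move R,goto B. Now: state=B, head=0, tape[-3..1]=01110 (head:    ^)
Step 3: in state B at pos 0, read 1 -> (B,1)->write 1,move L,goto H. Now: state=H, head=-1, tape[-3..1]=01110 (head:   ^)
State H reached at step 3; 3 <= 3 -> yes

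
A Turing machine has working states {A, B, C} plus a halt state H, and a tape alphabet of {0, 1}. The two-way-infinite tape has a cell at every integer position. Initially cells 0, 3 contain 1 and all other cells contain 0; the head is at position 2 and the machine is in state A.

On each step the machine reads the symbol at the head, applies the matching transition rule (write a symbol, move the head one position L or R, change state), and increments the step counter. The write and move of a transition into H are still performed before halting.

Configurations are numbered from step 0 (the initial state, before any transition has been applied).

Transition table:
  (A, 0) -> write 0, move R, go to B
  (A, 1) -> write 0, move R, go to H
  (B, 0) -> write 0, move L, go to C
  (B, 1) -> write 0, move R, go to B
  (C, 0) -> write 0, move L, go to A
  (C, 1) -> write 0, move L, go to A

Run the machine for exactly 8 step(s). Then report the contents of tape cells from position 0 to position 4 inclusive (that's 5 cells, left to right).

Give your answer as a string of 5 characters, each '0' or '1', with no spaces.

Step 1: in state A at pos 2, read 0 -> (A,0)->write 0,move R,goto B. Now: state=B, head=3, tape[-1..4]=010010 (head:     ^)
Step 2: in state B at pos 3, read 1 -> (B,1)->write 0,move R,goto B. Now: state=B, head=4, tape[-1..5]=0100000 (head:      ^)
Step 3: in state B at pos 4, read 0 -> (B,0)->write 0,move L,goto C. Now: state=C, head=3, tape[-1..5]=0100000 (head:     ^)
Step 4: in state C at pos 3, read 0 -> (C,0)->write 0,move L,goto A. Now: state=A, head=2, tape[-1..5]=0100000 (head:    ^)
Step 5: in state A at pos 2, read 0 -> (A,0)->write 0,move R,goto B. Now: state=B, head=3, tape[-1..5]=0100000 (head:     ^)
Step 6: in state B at pos 3, read 0 -> (B,0)->write 0,move L,goto C. Now: state=C, head=2, tape[-1..5]=0100000 (head:    ^)
Step 7: in state C at pos 2, read 0 -> (C,0)->write 0,move L,goto A. Now: state=A, head=1, tape[-1..5]=0100000 (head:   ^)
Step 8: in state A at pos 1, read 0 -> (A,0)->write 0,move R,goto B. Now: state=B, head=2, tape[-1..5]=0100000 (head:    ^)

Answer: 10000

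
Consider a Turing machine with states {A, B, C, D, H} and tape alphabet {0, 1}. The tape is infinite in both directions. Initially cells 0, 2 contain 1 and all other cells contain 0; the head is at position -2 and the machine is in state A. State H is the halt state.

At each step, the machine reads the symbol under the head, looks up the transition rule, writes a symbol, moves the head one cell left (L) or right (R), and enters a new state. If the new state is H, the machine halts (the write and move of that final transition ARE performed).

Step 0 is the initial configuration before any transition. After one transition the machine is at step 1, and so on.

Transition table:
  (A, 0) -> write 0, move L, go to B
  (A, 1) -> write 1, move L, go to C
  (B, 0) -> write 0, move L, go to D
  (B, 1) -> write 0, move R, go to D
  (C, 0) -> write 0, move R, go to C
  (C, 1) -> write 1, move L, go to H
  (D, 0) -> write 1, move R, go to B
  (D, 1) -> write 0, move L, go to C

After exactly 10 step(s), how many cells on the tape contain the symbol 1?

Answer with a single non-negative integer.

Step 1: in state A at pos -2, read 0 -> (A,0)->write 0,move L,goto B. Now: state=B, head=-3, tape[-4..3]=00001010 (head:  ^)
Step 2: in state B at pos -3, read 0 -> (B,0)->write 0,move L,goto D. Now: state=D, head=-4, tape[-5..3]=000001010 (head:  ^)
Step 3: in state D at pos -4, read 0 -> (D,0)->write 1,move R,goto B. Now: state=B, head=-3, tape[-5..3]=010001010 (head:   ^)
Step 4: in state B at pos -3, read 0 -> (B,0)->write 0,move L,goto D. Now: state=D, head=-4, tape[-5..3]=010001010 (head:  ^)
Step 5: in state D at pos -4, read 1 -> (D,1)->write 0,move L,goto C. Now: state=C, head=-5, tape[-6..3]=0000001010 (head:  ^)
Step 6: in state C at pos -5, read 0 -> (C,0)->write 0,move R,goto C. Now: state=C, head=-4, tape[-6..3]=0000001010 (head:   ^)
Step 7: in state C at pos -4, read 0 -> (C,0)->write 0,move R,goto C. Now: state=C, head=-3, tape[-6..3]=0000001010 (head:    ^)
Step 8: in state C at pos -3, read 0 -> (C,0)->write 0,move R,goto C. Now: state=C, head=-2, tape[-6..3]=0000001010 (head:     ^)
Step 9: in state C at pos -2, read 0 -> (C,0)->write 0,move R,goto C. Now: state=C, head=-1, tape[-6..3]=0000001010 (head:      ^)
Step 10: in state C at pos -1, read 0 -> (C,0)->write 0,move R,goto C. Now: state=C, head=0, tape[-6..3]=0000001010 (head:       ^)
Cells containing 1 after step 10: {0, 2} -> 2 cell(s)

Answer: 2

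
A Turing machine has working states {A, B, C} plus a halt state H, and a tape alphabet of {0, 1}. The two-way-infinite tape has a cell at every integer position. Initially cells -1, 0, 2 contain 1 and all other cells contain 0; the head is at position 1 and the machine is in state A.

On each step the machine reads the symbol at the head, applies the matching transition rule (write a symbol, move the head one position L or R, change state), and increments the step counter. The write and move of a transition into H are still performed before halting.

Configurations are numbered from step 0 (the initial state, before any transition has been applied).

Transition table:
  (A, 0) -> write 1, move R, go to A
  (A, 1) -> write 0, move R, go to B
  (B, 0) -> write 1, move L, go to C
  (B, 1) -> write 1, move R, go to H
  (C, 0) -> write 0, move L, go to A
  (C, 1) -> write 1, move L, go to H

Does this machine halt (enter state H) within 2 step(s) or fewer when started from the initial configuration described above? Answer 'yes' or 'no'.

Step 1: in state A at pos 1, read 0 -> (A,0)->write 1,move R,goto A. Now: state=A, head=2, tape[-2..3]=011110 (head:     ^)
Step 2: in state A at pos 2, read 1 -> (A,1)->write 0,move R,goto B. Now: state=B, head=3, tape[-2..4]=0111000 (head:      ^)
After 2 step(s): state = B (not H) -> not halted within 2 -> no

Answer: no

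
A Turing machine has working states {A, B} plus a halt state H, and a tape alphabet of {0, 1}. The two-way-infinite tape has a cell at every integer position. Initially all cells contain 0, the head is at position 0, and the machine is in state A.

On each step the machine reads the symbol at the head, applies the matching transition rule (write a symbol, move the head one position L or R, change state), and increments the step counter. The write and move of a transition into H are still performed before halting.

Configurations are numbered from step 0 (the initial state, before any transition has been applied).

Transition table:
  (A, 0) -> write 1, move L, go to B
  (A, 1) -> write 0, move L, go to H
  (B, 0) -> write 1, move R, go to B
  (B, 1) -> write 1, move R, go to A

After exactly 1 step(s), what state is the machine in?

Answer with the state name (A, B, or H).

Answer: B

Derivation:
Step 1: in state A at pos 0, read 0 -> (A,0)->write 1,move L,goto B. Now: state=B, head=-1, tape[-2..1]=0010 (head:  ^)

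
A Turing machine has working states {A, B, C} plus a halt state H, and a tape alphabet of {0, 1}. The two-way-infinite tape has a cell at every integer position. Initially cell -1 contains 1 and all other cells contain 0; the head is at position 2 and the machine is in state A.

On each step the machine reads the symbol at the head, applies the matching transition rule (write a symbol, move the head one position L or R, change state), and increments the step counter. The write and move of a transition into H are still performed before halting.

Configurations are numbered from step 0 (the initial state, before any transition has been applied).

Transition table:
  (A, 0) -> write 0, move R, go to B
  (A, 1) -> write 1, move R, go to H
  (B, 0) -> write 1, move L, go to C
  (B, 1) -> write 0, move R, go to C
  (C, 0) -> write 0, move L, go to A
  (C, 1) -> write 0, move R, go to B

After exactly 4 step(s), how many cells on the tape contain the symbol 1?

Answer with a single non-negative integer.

Answer: 2

Derivation:
Step 1: in state A at pos 2, read 0 -> (A,0)->write 0,move R,goto B. Now: state=B, head=3, tape[-2..4]=0100000 (head:      ^)
Step 2: in state B at pos 3, read 0 -> (B,0)->write 1,move L,goto C. Now: state=C, head=2, tape[-2..4]=0100010 (head:     ^)
Step 3: in state C at pos 2, read 0 -> (C,0)->write 0,move L,goto A. Now: state=A, head=1, tape[-2..4]=0100010 (head:    ^)
Step 4: in state A at pos 1, read 0 -> (A,0)->write 0,move R,goto B. Now: state=B, head=2, tape[-2..4]=0100010 (head:     ^)
Cells containing 1 after step 4: {-1, 3} -> 2 cell(s)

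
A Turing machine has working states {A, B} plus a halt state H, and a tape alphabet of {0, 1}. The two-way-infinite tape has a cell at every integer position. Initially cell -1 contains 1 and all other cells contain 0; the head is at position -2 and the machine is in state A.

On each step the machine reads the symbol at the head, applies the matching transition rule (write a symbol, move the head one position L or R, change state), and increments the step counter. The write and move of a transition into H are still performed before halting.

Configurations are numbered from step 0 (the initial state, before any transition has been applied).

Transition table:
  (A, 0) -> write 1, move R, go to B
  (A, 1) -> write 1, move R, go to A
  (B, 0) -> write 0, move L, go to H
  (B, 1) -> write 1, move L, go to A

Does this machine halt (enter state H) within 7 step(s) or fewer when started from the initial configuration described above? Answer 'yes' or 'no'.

Step 1: in state A at pos -2, read 0 -> (A,0)->write 1,move R,goto B. Now: state=B, head=-1, tape[-3..0]=0110 (head:   ^)
Step 2: in state B at pos -1, read 1 -> (B,1)->write 1,move L,goto A. Now: state=A, head=-2, tape[-3..0]=0110 (head:  ^)
Step 3: in state A at pos -2, read 1 -> (A,1)->write 1,move R,goto A. Now: state=A, head=-1, tape[-3..0]=0110 (head:   ^)
Step 4: in state A at pos -1, read 1 -> (A,1)->write 1,move R,goto A. Now: state=A, head=0, tape[-3..1]=01100 (head:    ^)
Step 5: in state A at pos 0, read 0 -> (A,0)->write 1,move R,goto B. Now: state=B, head=1, tape[-3..2]=011100 (head:     ^)
Step 6: in state B at pos 1, read 0 -> (B,0)->write 0,move L,goto H. Now: state=H, head=0, tape[-3..2]=011100 (head:    ^)
State H reached at step 6; 6 <= 7 -> yes

Answer: yes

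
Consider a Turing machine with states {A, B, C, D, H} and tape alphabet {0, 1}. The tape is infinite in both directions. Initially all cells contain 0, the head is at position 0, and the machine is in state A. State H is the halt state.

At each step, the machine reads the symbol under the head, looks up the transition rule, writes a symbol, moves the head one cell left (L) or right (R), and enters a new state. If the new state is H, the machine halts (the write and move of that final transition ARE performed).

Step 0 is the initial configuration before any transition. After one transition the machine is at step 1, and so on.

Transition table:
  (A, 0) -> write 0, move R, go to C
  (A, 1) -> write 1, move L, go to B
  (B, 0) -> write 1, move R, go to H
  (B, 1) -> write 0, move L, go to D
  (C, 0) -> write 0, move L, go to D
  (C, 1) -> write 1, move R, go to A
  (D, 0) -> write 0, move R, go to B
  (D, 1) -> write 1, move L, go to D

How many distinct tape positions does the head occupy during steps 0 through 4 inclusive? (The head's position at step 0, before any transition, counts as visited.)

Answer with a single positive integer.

Step 1: in state A at pos 0, read 0 -> (A,0)->write 0,move R,goto C. Now: state=C, head=1, tape[-1..2]=0000 (head:   ^)
Step 2: in state C at pos 1, read 0 -> (C,0)->write 0,move L,goto D. Now: state=D, head=0, tape[-1..2]=0000 (head:  ^)
Step 3: in state D at pos 0, read 0 -> (D,0)->write 0,move R,goto B. Now: state=B, head=1, tape[-1..2]=0000 (head:   ^)
Step 4: in state B at pos 1, read 0 -> (B,0)->write 1,move R,goto H. Now: state=H, head=2, tape[-1..3]=00100 (head:    ^)
Head positions at steps 0..4: starting at 0, distinct positions visited = {0, 1, 2} -> 3 position(s)

Answer: 3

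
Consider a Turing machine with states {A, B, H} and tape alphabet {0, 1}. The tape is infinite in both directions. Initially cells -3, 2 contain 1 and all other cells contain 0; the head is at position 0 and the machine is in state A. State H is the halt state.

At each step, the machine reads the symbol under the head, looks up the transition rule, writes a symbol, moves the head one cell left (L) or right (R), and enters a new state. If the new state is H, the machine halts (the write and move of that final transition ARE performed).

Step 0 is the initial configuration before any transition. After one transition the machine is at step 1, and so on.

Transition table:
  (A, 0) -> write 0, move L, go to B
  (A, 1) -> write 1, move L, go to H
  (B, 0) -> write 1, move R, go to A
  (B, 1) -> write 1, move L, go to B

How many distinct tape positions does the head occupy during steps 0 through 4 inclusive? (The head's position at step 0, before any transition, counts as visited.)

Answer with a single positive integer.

Step 1: in state A at pos 0, read 0 -> (A,0)->write 0,move L,goto B. Now: state=B, head=-1, tape[-4..3]=01000010 (head:    ^)
Step 2: in state B at pos -1, read 0 -> (B,0)->write 1,move R,goto A. Now: state=A, head=0, tape[-4..3]=01010010 (head:     ^)
Step 3: in state A at pos 0, read 0 -> (A,0)->write 0,move L,goto B. Now: state=B, head=-1, tape[-4..3]=01010010 (head:    ^)
Step 4: in state B at pos -1, read 1 -> (B,1)->write 1,move L,goto B. Now: state=B, head=-2, tape[-4..3]=01010010 (head:   ^)
Head positions at steps 0..4: starting at 0, distinct positions visited = {-2, -1, 0} -> 3 position(s)

Answer: 3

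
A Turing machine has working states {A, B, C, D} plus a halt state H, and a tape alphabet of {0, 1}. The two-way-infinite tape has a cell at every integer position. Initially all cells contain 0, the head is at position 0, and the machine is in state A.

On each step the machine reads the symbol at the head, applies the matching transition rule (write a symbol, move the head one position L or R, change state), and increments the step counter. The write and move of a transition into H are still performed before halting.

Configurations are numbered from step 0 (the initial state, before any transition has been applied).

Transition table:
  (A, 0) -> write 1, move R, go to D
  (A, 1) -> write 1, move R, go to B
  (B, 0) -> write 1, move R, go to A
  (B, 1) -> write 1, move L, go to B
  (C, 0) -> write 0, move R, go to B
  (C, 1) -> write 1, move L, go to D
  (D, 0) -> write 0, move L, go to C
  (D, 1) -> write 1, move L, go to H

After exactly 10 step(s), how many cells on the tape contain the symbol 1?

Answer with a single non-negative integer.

Step 1: in state A at pos 0, read 0 -> (A,0)->write 1,move R,goto D. Now: state=D, head=1, tape[-1..2]=0100 (head:   ^)
Step 2: in state D at pos 1, read 0 -> (D,0)->write 0,move L,goto C. Now: state=C, head=0, tape[-1..2]=0100 (head:  ^)
Step 3: in state C at pos 0, read 1 -> (C,1)->write 1,move L,goto D. Now: state=D, head=-1, tape[-2..2]=00100 (head:  ^)
Step 4: in state D at pos -1, read 0 -> (D,0)->write 0,move L,goto C. Now: state=C, head=-2, tape[-3..2]=000100 (head:  ^)
Step 5: in state C at pos -2, read 0 -> (C,0)->write 0,move R,goto B. Now: state=B, head=-1, tape[-3..2]=000100 (head:   ^)
Step 6: in state B at pos -1, read 0 -> (B,0)->write 1,move R,goto A. Now: state=A, head=0, tape[-3..2]=001100 (head:    ^)
Step 7: in state A at pos 0, read 1 -> (A,1)->write 1,move R,goto B. Now: state=B, head=1, tape[-3..2]=001100 (head:     ^)
Step 8: in state B at pos 1, read 0 -> (B,0)->write 1,move R,goto A. Now: state=A, head=2, tape[-3..3]=0011100 (head:      ^)
Step 9: in state A at pos 2, read 0 -> (A,0)->write 1,move R,goto D. Now: state=D, head=3, tape[-3..4]=00111100 (head:       ^)
Step 10: in state D at pos 3, read 0 -> (D,0)->write 0,move L,goto C. Now: state=C, head=2, tape[-3..4]=00111100 (head:      ^)
Cells containing 1 after step 10: {-1, 0, 1, 2} -> 4 cell(s)

Answer: 4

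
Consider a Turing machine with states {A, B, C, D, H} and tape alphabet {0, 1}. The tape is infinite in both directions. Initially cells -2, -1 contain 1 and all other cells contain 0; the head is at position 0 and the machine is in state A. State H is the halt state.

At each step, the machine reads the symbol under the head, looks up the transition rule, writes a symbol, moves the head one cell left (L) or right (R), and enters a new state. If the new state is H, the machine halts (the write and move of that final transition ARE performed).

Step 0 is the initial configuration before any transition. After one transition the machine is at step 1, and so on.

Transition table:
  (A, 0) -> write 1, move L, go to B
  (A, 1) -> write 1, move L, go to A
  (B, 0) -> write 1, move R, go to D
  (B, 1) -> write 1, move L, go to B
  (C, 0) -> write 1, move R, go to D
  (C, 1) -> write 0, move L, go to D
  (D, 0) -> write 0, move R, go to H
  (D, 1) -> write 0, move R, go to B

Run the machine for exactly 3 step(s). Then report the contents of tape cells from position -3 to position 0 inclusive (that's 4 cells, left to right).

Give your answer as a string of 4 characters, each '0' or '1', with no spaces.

Step 1: in state A at pos 0, read 0 -> (A,0)->write 1,move L,goto B. Now: state=B, head=-1, tape[-3..1]=01110 (head:   ^)
Step 2: in state B at pos -1, read 1 -> (B,1)->write 1,move L,goto B. Now: state=B, head=-2, tape[-3..1]=01110 (head:  ^)
Step 3: in state B at pos -2, read 1 -> (B,1)->write 1,move L,goto B. Now: state=B, head=-3, tape[-4..1]=001110 (head:  ^)

Answer: 0111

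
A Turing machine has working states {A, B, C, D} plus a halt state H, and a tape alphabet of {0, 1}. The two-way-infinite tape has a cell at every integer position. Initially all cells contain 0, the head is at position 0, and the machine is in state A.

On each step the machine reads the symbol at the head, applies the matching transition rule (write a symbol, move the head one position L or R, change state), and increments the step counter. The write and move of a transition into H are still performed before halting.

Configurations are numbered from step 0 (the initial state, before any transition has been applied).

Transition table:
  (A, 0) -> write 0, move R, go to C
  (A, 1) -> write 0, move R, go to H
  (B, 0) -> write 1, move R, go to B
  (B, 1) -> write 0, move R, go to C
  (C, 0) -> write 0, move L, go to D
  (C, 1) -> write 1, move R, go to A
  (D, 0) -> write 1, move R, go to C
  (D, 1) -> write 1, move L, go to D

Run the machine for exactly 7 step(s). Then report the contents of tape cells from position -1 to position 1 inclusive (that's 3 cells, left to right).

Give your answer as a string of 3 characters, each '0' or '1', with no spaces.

Answer: 110

Derivation:
Step 1: in state A at pos 0, read 0 -> (A,0)->write 0,move R,goto C. Now: state=C, head=1, tape[-1..2]=0000 (head:   ^)
Step 2: in state C at pos 1, read 0 -> (C,0)->write 0,move L,goto D. Now: state=D, head=0, tape[-1..2]=0000 (head:  ^)
Step 3: in state D at pos 0, read 0 -> (D,0)->write 1,move R,goto C. Now: state=C, head=1, tape[-1..2]=0100 (head:   ^)
Step 4: in state C at pos 1, read 0 -> (C,0)->write 0,move L,goto D. Now: state=D, head=0, tape[-1..2]=0100 (head:  ^)
Step 5: in state D at pos 0, read 1 -> (D,1)->write 1,move L,goto D. Now: state=D, head=-1, tape[-2..2]=00100 (head:  ^)
Step 6: in state D at pos -1, read 0 -> (D,0)->write 1,move R,goto C. Now: state=C, head=0, tape[-2..2]=01100 (head:   ^)
Step 7: in state C at pos 0, read 1 -> (C,1)->write 1,move R,goto A. Now: state=A, head=1, tape[-2..2]=01100 (head:    ^)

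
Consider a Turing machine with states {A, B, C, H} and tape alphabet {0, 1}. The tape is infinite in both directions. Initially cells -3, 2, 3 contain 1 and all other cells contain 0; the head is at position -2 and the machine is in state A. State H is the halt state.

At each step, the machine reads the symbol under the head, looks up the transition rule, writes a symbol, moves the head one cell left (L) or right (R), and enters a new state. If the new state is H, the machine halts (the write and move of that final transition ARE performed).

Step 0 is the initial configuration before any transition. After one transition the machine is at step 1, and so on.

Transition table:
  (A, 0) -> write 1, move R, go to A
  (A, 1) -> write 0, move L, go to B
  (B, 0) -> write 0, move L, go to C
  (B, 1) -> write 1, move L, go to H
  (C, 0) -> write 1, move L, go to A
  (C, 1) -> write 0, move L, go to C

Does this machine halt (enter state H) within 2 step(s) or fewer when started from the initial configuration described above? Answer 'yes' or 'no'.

Answer: no

Derivation:
Step 1: in state A at pos -2, read 0 -> (A,0)->write 1,move R,goto A. Now: state=A, head=-1, tape[-4..4]=011000110 (head:    ^)
Step 2: in state A at pos -1, read 0 -> (A,0)->write 1,move R,goto A. Now: state=A, head=0, tape[-4..4]=011100110 (head:     ^)
After 2 step(s): state = A (not H) -> not halted within 2 -> no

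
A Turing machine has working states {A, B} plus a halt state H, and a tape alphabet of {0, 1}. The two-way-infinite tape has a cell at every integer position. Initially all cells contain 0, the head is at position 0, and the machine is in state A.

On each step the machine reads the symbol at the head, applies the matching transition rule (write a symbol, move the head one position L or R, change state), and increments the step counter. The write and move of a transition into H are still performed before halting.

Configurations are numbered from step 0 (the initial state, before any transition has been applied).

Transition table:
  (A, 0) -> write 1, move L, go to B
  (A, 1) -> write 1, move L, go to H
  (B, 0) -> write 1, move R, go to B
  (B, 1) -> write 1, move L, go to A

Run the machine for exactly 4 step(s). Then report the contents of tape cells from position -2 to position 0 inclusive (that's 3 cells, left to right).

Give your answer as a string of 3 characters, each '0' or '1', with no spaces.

Step 1: in state A at pos 0, read 0 -> (A,0)->write 1,move L,goto B. Now: state=B, head=-1, tape[-2..1]=0010 (head:  ^)
Step 2: in state B at pos -1, read 0 -> (B,0)->write 1,move R,goto B. Now: state=B, head=0, tape[-2..1]=0110 (head:   ^)
Step 3: in state B at pos 0, read 1 -> (B,1)->write 1,move L,goto A. Now: state=A, head=-1, tape[-2..1]=0110 (head:  ^)
Step 4: in state A at pos -1, read 1 -> (A,1)->write 1,move L,goto H. Now: state=H, head=-2, tape[-3..1]=00110 (head:  ^)

Answer: 011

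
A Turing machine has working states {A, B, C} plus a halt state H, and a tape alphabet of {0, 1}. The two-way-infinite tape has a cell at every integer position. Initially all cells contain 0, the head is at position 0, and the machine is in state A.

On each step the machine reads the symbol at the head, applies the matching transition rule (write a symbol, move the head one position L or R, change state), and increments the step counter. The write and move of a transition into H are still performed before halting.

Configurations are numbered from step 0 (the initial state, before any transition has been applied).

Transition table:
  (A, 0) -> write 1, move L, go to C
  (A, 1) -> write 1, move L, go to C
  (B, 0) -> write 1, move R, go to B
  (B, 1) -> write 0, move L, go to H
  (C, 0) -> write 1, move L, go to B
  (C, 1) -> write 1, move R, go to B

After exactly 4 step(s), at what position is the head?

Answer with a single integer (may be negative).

Step 1: in state A at pos 0, read 0 -> (A,0)->write 1,move L,goto C. Now: state=C, head=-1, tape[-2..1]=0010 (head:  ^)
Step 2: in state C at pos -1, read 0 -> (C,0)->write 1,move L,goto B. Now: state=B, head=-2, tape[-3..1]=00110 (head:  ^)
Step 3: in state B at pos -2, read 0 -> (B,0)->write 1,move R,goto B. Now: state=B, head=-1, tape[-3..1]=01110 (head:   ^)
Step 4: in state B at pos -1, read 1 -> (B,1)->write 0,move L,goto H. Now: state=H, head=-2, tape[-3..1]=01010 (head:  ^)

Answer: -2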